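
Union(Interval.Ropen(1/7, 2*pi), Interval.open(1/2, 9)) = Interval.Ropen(1/7, 9)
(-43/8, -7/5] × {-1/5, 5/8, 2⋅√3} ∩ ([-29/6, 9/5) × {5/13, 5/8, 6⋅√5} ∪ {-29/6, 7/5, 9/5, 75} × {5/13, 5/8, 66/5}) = [-29/6, -7/5] × {5/8}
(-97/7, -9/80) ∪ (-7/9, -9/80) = (-97/7, -9/80)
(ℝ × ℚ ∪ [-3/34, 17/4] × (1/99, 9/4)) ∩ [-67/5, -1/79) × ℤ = [-67/5, -1/79) × ℤ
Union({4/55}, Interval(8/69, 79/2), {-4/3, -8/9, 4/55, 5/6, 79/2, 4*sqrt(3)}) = Union({-4/3, -8/9, 4/55}, Interval(8/69, 79/2))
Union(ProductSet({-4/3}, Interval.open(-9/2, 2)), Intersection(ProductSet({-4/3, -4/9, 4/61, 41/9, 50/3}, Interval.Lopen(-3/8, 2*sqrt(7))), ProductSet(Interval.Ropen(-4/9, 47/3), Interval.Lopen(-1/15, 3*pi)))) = Union(ProductSet({-4/3}, Interval.open(-9/2, 2)), ProductSet({-4/9, 4/61, 41/9}, Interval.Lopen(-1/15, 2*sqrt(7))))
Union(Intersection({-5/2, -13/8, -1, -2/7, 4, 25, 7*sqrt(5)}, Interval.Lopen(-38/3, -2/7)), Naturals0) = Union({-5/2, -13/8, -1, -2/7}, Naturals0)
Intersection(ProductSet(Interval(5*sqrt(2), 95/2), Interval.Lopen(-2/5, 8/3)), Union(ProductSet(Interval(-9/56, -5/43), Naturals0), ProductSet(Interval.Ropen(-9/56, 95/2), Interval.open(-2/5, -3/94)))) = ProductSet(Interval.Ropen(5*sqrt(2), 95/2), Interval.open(-2/5, -3/94))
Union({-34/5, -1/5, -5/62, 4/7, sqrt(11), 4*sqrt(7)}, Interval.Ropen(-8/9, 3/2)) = Union({-34/5, sqrt(11), 4*sqrt(7)}, Interval.Ropen(-8/9, 3/2))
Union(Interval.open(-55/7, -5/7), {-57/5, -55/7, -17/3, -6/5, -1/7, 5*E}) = Union({-57/5, -1/7, 5*E}, Interval.Ropen(-55/7, -5/7))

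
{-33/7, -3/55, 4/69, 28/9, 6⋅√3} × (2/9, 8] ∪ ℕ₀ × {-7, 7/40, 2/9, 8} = (ℕ₀ × {-7, 7/40, 2/9, 8}) ∪ ({-33/7, -3/55, 4/69, 28/9, 6⋅√3} × (2/9, 8])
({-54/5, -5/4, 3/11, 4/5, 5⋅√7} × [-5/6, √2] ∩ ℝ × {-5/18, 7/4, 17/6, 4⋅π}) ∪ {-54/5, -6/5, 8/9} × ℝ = ({-54/5, -6/5, 8/9} × ℝ) ∪ ({-54/5, -5/4, 3/11, 4/5, 5⋅√7} × {-5/18})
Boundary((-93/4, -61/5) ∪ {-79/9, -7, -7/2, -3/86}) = {-93/4, -61/5, -79/9, -7, -7/2, -3/86}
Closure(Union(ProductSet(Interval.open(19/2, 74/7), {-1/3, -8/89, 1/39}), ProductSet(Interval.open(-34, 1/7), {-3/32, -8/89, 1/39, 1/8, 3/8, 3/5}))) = Union(ProductSet(Interval(-34, 1/7), {-3/32, -8/89, 1/39, 1/8, 3/8, 3/5}), ProductSet(Interval(19/2, 74/7), {-1/3, -8/89, 1/39}))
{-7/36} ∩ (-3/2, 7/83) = {-7/36}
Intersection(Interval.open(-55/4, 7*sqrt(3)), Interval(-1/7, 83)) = Interval.Ropen(-1/7, 7*sqrt(3))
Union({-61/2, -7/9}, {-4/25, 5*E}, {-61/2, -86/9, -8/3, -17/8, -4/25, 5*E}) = {-61/2, -86/9, -8/3, -17/8, -7/9, -4/25, 5*E}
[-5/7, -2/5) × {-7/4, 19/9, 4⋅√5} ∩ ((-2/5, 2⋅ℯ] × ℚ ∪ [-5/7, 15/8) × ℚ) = [-5/7, -2/5) × {-7/4, 19/9}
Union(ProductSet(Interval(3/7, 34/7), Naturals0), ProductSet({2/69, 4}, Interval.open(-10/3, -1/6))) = Union(ProductSet({2/69, 4}, Interval.open(-10/3, -1/6)), ProductSet(Interval(3/7, 34/7), Naturals0))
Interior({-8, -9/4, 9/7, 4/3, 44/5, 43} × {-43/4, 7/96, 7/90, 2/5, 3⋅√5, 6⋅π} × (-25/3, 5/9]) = ∅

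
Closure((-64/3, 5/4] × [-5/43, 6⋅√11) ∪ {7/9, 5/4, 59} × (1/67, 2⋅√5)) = ({-64/3, 5/4} × [-5/43, 6⋅√11]) ∪ ({5/4, 59} × [1/67, 2⋅√5]) ∪ ([-64/3, 5/4] × {-5/43, 6⋅√11}) ∪ ({7/9, 5/4, 59} × (1/67, 2⋅√5)) ∪ ((-64/3, 5/4] × [-5/43, 6⋅√11))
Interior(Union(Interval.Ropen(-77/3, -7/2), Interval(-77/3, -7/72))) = Interval.open(-77/3, -7/72)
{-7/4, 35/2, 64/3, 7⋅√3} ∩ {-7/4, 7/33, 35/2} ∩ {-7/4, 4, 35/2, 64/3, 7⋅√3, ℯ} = {-7/4, 35/2}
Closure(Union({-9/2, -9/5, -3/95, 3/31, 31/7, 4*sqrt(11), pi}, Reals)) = Reals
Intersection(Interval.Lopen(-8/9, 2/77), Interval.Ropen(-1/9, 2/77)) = Interval.Ropen(-1/9, 2/77)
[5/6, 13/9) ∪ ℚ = ℚ ∪ [5/6, 13/9]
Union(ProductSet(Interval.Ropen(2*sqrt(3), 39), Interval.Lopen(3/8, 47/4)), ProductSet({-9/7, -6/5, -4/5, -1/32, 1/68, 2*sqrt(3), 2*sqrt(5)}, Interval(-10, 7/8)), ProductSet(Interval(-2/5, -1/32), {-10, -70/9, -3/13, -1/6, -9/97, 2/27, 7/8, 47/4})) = Union(ProductSet({-9/7, -6/5, -4/5, -1/32, 1/68, 2*sqrt(3), 2*sqrt(5)}, Interval(-10, 7/8)), ProductSet(Interval(-2/5, -1/32), {-10, -70/9, -3/13, -1/6, -9/97, 2/27, 7/8, 47/4}), ProductSet(Interval.Ropen(2*sqrt(3), 39), Interval.Lopen(3/8, 47/4)))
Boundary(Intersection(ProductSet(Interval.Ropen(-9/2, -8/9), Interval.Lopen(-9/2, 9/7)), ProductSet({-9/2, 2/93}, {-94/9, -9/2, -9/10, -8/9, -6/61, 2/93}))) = ProductSet({-9/2}, {-9/10, -8/9, -6/61, 2/93})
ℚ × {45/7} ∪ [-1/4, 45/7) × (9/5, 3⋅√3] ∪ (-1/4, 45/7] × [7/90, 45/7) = (ℚ × {45/7}) ∪ ((-1/4, 45/7] × [7/90, 45/7)) ∪ ([-1/4, 45/7) × (9/5, 3⋅√3])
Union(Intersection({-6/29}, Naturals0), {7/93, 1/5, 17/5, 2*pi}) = {7/93, 1/5, 17/5, 2*pi}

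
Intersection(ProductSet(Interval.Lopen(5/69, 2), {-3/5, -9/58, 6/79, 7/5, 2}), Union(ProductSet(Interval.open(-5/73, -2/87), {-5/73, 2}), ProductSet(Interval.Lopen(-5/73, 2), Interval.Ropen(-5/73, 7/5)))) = ProductSet(Interval.Lopen(5/69, 2), {6/79})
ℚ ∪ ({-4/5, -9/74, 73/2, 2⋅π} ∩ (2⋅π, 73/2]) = ℚ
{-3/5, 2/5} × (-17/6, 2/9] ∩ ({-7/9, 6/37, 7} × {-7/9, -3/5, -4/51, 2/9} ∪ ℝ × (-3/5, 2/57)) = {-3/5, 2/5} × (-3/5, 2/57)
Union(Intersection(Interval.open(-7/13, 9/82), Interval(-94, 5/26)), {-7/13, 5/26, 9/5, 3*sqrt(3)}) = Union({5/26, 9/5, 3*sqrt(3)}, Interval.Ropen(-7/13, 9/82))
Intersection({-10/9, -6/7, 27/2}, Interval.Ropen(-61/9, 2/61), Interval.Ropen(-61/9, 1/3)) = {-10/9, -6/7}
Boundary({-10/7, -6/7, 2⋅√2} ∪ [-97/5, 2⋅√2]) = {-97/5, 2⋅√2}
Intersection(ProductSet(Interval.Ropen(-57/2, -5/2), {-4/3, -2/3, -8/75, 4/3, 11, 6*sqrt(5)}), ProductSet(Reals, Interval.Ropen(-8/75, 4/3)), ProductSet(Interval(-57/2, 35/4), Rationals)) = ProductSet(Interval.Ropen(-57/2, -5/2), {-8/75})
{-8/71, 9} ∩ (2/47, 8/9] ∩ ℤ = ∅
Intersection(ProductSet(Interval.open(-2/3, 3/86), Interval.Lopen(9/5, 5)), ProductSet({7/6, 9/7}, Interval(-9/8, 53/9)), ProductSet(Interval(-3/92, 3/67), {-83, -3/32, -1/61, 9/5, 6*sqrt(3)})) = EmptySet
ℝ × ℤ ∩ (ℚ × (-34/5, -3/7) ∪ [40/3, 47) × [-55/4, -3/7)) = (ℚ × {-6, -5, …, -1}) ∪ ([40/3, 47) × {-13, -12, …, -1})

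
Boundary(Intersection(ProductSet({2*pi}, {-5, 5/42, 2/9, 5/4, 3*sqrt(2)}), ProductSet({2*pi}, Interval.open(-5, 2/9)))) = ProductSet({2*pi}, {5/42})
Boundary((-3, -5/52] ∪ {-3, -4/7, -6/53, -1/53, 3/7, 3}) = {-3, -5/52, -1/53, 3/7, 3}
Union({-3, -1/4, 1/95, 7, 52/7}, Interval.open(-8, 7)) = Union({52/7}, Interval.Lopen(-8, 7))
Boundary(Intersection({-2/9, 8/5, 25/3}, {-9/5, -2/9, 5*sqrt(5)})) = {-2/9}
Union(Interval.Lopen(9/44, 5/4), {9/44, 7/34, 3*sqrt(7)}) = Union({3*sqrt(7)}, Interval(9/44, 5/4))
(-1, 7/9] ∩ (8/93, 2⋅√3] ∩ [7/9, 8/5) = {7/9}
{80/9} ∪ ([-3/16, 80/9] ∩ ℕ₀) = {0, 1, …, 8} ∪ {80/9}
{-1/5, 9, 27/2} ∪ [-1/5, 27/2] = [-1/5, 27/2]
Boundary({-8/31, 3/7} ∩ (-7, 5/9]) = {-8/31, 3/7}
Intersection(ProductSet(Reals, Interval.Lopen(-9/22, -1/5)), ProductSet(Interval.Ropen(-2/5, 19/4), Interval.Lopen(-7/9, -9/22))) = EmptySet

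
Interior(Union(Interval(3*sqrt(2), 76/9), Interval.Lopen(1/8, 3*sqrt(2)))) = Interval.open(1/8, 76/9)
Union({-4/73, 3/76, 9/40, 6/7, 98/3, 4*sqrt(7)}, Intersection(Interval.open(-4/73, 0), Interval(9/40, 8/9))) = {-4/73, 3/76, 9/40, 6/7, 98/3, 4*sqrt(7)}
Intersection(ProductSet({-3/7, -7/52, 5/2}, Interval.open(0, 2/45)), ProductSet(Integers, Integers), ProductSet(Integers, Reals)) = EmptySet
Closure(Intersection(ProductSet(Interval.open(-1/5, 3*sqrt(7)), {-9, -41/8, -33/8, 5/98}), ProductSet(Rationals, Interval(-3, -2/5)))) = EmptySet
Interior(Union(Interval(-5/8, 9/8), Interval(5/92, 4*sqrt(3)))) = Interval.open(-5/8, 4*sqrt(3))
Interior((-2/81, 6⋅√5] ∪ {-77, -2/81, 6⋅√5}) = (-2/81, 6⋅√5)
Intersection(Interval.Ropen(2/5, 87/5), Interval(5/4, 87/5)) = Interval.Ropen(5/4, 87/5)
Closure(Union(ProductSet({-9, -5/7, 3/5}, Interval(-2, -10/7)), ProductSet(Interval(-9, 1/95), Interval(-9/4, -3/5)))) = Union(ProductSet({-9, -5/7, 3/5}, Interval(-2, -10/7)), ProductSet(Interval(-9, 1/95), Interval(-9/4, -3/5)))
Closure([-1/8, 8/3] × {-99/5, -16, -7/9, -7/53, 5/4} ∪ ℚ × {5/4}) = (ℝ × {5/4}) ∪ ([-1/8, 8/3] × {-99/5, -16, -7/9, -7/53, 5/4})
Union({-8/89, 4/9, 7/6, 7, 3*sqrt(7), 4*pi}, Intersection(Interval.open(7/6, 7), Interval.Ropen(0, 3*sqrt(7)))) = Union({-8/89, 4/9, 3*sqrt(7), 4*pi}, Interval(7/6, 7))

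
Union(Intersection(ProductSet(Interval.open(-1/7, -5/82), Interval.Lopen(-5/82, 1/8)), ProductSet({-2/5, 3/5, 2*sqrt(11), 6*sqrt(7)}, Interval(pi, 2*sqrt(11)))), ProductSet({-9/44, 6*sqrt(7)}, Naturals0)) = ProductSet({-9/44, 6*sqrt(7)}, Naturals0)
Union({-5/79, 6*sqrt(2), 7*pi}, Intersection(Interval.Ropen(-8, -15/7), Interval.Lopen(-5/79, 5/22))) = {-5/79, 6*sqrt(2), 7*pi}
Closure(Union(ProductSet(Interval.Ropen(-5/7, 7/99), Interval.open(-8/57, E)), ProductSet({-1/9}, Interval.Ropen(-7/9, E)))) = Union(ProductSet({-1/9}, Interval(-7/9, E)), ProductSet({-5/7, 7/99}, Interval(-8/57, E)), ProductSet(Interval(-5/7, 7/99), {-8/57, E}), ProductSet(Interval.Ropen(-5/7, 7/99), Interval.open(-8/57, E)))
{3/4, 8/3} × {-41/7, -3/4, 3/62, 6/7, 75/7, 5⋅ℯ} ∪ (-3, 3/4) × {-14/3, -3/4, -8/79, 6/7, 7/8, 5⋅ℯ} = ({3/4, 8/3} × {-41/7, -3/4, 3/62, 6/7, 75/7, 5⋅ℯ}) ∪ ((-3, 3/4) × {-14/3, -3/4, -8/79, 6/7, 7/8, 5⋅ℯ})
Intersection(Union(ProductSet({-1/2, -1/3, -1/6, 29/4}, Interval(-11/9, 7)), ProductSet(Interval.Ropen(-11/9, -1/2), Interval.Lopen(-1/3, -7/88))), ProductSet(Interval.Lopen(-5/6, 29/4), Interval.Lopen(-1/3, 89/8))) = Union(ProductSet({-1/2, -1/3, -1/6, 29/4}, Interval.Lopen(-1/3, 7)), ProductSet(Interval.open(-5/6, -1/2), Interval.Lopen(-1/3, -7/88)))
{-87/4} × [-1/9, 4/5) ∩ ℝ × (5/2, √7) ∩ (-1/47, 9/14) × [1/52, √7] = ∅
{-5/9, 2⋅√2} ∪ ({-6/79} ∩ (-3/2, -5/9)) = {-5/9, 2⋅√2}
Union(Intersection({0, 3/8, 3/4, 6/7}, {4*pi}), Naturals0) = Naturals0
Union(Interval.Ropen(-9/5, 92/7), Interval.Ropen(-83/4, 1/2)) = Interval.Ropen(-83/4, 92/7)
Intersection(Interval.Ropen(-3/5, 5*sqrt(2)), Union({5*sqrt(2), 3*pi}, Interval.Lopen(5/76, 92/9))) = Interval.open(5/76, 5*sqrt(2))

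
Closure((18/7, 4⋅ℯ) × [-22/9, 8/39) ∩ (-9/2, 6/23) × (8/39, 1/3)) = ∅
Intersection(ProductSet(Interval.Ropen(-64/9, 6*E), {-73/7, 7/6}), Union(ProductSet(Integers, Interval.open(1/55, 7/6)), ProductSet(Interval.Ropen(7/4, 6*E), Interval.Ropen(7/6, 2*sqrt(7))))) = ProductSet(Interval.Ropen(7/4, 6*E), {7/6})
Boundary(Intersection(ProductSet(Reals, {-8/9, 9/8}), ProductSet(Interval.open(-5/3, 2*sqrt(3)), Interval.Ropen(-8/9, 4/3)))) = ProductSet(Interval(-5/3, 2*sqrt(3)), {-8/9, 9/8})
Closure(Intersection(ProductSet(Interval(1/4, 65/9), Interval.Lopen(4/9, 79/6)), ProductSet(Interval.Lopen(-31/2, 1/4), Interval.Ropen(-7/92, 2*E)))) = ProductSet({1/4}, Interval(4/9, 2*E))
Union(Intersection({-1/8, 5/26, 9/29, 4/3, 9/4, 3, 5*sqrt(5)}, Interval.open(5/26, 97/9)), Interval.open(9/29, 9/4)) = Union({3}, Interval(9/29, 9/4))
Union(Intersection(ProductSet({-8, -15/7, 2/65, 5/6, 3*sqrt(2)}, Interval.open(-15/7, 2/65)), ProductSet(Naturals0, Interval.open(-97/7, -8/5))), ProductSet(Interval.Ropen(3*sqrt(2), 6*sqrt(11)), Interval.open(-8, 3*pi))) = ProductSet(Interval.Ropen(3*sqrt(2), 6*sqrt(11)), Interval.open(-8, 3*pi))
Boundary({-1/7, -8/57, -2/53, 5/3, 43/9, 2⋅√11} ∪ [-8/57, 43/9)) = {-1/7, -8/57, 43/9, 2⋅√11}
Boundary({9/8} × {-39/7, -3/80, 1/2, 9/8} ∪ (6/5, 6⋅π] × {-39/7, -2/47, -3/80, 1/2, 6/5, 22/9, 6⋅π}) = ({9/8} × {-39/7, -3/80, 1/2, 9/8}) ∪ ([6/5, 6⋅π] × {-39/7, -2/47, -3/80, 1/2, 6/5, 22/9, 6⋅π})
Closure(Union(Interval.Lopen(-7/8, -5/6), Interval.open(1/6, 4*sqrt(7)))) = Union(Interval(-7/8, -5/6), Interval(1/6, 4*sqrt(7)))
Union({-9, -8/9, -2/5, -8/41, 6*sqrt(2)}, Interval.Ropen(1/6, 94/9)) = Union({-9, -8/9, -2/5, -8/41}, Interval.Ropen(1/6, 94/9))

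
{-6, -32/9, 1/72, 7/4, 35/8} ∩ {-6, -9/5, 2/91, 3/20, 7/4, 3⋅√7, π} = {-6, 7/4}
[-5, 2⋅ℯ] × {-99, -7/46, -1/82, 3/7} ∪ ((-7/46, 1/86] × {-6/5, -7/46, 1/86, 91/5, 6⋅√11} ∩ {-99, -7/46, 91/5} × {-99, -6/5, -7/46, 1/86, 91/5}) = [-5, 2⋅ℯ] × {-99, -7/46, -1/82, 3/7}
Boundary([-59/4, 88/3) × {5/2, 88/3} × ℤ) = [-59/4, 88/3] × {5/2, 88/3} × ℤ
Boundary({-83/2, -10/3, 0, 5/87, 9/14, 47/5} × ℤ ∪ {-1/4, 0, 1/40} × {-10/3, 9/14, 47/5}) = ({-1/4, 0, 1/40} × {-10/3, 9/14, 47/5}) ∪ ({-83/2, -10/3, 0, 5/87, 9/14, 47/5} × ℤ)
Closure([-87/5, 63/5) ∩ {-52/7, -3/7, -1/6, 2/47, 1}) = {-52/7, -3/7, -1/6, 2/47, 1}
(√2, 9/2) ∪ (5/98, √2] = (5/98, 9/2)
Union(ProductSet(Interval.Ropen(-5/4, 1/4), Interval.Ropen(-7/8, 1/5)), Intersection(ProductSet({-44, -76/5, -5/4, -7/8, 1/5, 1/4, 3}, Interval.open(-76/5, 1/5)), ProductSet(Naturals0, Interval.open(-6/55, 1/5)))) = Union(ProductSet({3}, Interval.open(-6/55, 1/5)), ProductSet(Interval.Ropen(-5/4, 1/4), Interval.Ropen(-7/8, 1/5)))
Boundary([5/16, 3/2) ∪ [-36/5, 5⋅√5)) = {-36/5, 5⋅√5}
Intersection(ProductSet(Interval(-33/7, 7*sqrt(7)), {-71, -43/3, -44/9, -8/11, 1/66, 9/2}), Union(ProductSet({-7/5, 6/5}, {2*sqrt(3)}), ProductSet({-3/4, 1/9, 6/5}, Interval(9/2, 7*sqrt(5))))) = ProductSet({-3/4, 1/9, 6/5}, {9/2})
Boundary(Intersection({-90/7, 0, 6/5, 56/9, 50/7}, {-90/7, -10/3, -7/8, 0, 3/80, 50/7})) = {-90/7, 0, 50/7}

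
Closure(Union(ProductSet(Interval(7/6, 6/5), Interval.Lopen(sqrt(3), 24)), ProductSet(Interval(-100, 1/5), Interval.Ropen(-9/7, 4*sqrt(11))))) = Union(ProductSet(Interval(-100, 1/5), Interval(-9/7, 4*sqrt(11))), ProductSet(Interval(7/6, 6/5), Interval(sqrt(3), 24)))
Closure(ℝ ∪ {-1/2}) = ℝ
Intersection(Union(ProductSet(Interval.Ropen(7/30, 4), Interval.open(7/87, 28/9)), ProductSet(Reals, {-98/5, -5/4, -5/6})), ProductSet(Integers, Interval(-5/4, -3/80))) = ProductSet(Integers, {-5/4, -5/6})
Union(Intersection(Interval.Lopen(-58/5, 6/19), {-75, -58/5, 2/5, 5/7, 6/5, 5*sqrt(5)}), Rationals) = Rationals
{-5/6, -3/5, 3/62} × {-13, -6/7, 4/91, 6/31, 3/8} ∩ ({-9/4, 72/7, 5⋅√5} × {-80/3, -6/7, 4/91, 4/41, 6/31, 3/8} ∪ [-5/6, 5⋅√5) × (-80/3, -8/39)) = {-5/6, -3/5, 3/62} × {-13, -6/7}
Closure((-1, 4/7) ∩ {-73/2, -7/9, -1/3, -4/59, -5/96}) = {-7/9, -1/3, -4/59, -5/96}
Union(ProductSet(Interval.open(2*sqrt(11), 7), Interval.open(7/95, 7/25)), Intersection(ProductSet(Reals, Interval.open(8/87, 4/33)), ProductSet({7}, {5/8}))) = ProductSet(Interval.open(2*sqrt(11), 7), Interval.open(7/95, 7/25))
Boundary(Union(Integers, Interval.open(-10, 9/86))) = Union(Complement(Integers, Interval.open(-10, 9/86)), {9/86})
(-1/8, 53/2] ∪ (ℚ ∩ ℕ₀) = (-1/8, 53/2] ∪ ℕ₀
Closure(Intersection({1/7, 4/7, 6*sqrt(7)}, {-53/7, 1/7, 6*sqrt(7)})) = {1/7, 6*sqrt(7)}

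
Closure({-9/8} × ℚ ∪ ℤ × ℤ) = (ℤ × ℤ) ∪ ({-9/8} × ℝ)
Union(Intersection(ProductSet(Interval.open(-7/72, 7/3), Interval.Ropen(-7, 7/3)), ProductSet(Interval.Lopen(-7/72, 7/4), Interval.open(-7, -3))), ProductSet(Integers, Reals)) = Union(ProductSet(Integers, Reals), ProductSet(Interval.Lopen(-7/72, 7/4), Interval.open(-7, -3)))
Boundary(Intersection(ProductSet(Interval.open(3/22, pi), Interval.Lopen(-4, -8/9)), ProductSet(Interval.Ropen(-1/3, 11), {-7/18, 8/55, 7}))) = EmptySet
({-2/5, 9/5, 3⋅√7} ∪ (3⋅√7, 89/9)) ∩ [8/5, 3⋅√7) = {9/5}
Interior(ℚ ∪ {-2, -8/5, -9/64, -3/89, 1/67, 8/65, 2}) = ∅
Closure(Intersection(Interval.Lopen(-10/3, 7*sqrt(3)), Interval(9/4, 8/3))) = Interval(9/4, 8/3)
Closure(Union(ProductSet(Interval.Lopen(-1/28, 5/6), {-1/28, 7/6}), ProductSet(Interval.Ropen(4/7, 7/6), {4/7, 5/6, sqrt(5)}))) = Union(ProductSet(Interval(-1/28, 5/6), {-1/28, 7/6}), ProductSet(Interval(4/7, 7/6), {4/7, 5/6, sqrt(5)}))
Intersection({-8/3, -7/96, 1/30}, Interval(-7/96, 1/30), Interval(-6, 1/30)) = {-7/96, 1/30}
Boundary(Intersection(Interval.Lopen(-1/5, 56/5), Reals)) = {-1/5, 56/5}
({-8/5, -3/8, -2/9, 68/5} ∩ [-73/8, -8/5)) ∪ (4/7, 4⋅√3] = (4/7, 4⋅√3]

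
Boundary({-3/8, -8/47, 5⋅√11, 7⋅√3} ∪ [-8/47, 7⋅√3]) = {-3/8, -8/47, 5⋅√11, 7⋅√3}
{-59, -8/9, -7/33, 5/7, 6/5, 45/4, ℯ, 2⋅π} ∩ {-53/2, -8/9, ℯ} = {-8/9, ℯ}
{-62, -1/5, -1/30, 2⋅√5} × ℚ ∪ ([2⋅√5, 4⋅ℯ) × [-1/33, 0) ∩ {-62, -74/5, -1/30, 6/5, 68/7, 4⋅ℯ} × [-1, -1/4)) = {-62, -1/5, -1/30, 2⋅√5} × ℚ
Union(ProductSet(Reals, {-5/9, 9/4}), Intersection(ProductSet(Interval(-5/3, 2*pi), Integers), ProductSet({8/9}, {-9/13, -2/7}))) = ProductSet(Reals, {-5/9, 9/4})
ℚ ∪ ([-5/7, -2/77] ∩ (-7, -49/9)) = ℚ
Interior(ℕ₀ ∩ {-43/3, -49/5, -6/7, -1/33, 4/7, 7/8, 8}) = ∅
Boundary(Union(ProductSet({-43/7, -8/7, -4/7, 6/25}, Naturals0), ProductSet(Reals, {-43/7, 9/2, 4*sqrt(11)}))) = Union(ProductSet({-43/7, -8/7, -4/7, 6/25}, Naturals0), ProductSet(Reals, {-43/7, 9/2, 4*sqrt(11)}))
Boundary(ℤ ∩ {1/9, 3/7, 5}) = {5}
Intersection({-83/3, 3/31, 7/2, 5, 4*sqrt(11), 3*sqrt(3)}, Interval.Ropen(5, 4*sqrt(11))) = {5, 3*sqrt(3)}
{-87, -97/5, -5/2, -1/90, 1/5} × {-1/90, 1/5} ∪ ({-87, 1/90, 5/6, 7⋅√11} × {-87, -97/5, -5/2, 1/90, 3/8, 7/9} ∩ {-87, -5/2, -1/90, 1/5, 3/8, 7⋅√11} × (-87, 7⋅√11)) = ({-87, -97/5, -5/2, -1/90, 1/5} × {-1/90, 1/5}) ∪ ({-87, 7⋅√11} × {-97/5, -5/2, 1/90, 3/8, 7/9})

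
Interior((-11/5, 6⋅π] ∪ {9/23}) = (-11/5, 6⋅π)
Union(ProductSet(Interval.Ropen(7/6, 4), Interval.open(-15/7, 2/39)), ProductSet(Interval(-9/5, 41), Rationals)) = Union(ProductSet(Interval(-9/5, 41), Rationals), ProductSet(Interval.Ropen(7/6, 4), Interval.open(-15/7, 2/39)))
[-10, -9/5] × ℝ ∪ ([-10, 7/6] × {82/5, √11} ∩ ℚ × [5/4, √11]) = ([-10, -9/5] × ℝ) ∪ ((ℚ ∩ [-10, 7/6]) × {√11})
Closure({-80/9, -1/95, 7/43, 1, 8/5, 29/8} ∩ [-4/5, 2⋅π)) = {-1/95, 7/43, 1, 8/5, 29/8}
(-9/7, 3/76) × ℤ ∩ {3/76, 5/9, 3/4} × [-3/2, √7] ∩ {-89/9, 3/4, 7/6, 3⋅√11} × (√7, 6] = ∅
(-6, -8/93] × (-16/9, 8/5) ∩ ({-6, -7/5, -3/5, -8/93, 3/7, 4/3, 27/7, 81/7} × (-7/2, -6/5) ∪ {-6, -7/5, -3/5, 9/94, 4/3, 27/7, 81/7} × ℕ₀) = ({-7/5, -3/5} × {0, 1}) ∪ ({-7/5, -3/5, -8/93} × (-16/9, -6/5))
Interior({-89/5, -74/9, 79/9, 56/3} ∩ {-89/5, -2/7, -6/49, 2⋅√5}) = ∅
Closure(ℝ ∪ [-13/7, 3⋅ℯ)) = (-∞, ∞)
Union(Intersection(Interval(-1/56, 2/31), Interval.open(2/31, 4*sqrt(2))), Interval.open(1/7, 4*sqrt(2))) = Interval.open(1/7, 4*sqrt(2))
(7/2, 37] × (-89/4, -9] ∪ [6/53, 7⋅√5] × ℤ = ([6/53, 7⋅√5] × ℤ) ∪ ((7/2, 37] × (-89/4, -9])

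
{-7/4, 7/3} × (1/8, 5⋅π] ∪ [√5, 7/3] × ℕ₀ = ([√5, 7/3] × ℕ₀) ∪ ({-7/4, 7/3} × (1/8, 5⋅π])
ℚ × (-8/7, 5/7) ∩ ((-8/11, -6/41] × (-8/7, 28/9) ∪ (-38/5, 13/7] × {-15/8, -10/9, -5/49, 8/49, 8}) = ((ℚ ∩ (-38/5, 13/7]) × {-10/9, -5/49, 8/49}) ∪ ((ℚ ∩ (-8/11, -6/41]) × (-8/7, 5/7))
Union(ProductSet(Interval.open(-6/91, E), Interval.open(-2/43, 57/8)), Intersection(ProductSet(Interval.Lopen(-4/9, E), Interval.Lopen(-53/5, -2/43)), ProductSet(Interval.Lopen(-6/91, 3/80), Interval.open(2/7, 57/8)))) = ProductSet(Interval.open(-6/91, E), Interval.open(-2/43, 57/8))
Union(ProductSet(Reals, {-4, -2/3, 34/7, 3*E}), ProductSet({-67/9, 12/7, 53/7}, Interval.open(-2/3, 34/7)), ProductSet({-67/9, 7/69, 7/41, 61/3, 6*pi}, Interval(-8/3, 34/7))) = Union(ProductSet({-67/9, 12/7, 53/7}, Interval.open(-2/3, 34/7)), ProductSet({-67/9, 7/69, 7/41, 61/3, 6*pi}, Interval(-8/3, 34/7)), ProductSet(Reals, {-4, -2/3, 34/7, 3*E}))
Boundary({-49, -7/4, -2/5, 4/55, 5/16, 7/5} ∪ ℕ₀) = {-49, -7/4, -2/5, 4/55, 5/16, 7/5} ∪ ℕ₀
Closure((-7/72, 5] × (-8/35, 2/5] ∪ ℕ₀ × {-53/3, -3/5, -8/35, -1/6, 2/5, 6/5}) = ({-7/72, 5} × [-8/35, 2/5]) ∪ ([-7/72, 5] × {-8/35, 2/5}) ∪ (ℕ₀ × {-53/3, -3/5, -8/35, -1/6, 2/5, 6/5}) ∪ ((-7/72, 5] × (-8/35, 2/5])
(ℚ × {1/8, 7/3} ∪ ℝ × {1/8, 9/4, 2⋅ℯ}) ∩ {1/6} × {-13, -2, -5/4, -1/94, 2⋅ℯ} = {1/6} × {2⋅ℯ}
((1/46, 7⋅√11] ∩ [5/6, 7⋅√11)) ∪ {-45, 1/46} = {-45, 1/46} ∪ [5/6, 7⋅√11)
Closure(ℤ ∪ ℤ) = ℤ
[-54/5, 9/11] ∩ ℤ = {-10, -9, …, 0}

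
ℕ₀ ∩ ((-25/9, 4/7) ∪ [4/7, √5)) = {0, 1, 2}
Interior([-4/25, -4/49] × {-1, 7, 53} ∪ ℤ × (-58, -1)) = ∅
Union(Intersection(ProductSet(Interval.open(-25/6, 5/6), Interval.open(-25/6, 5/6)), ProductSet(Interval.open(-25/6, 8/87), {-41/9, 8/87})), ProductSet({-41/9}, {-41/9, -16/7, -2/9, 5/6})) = Union(ProductSet({-41/9}, {-41/9, -16/7, -2/9, 5/6}), ProductSet(Interval.open(-25/6, 8/87), {8/87}))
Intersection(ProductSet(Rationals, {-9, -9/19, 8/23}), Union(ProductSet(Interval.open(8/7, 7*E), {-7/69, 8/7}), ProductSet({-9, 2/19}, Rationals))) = ProductSet({-9, 2/19}, {-9, -9/19, 8/23})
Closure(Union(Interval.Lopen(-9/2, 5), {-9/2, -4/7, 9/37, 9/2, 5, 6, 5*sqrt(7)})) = Union({6, 5*sqrt(7)}, Interval(-9/2, 5))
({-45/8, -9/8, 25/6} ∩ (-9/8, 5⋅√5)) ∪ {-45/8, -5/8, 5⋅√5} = {-45/8, -5/8, 25/6, 5⋅√5}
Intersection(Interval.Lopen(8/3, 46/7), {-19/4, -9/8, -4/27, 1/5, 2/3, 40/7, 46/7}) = {40/7, 46/7}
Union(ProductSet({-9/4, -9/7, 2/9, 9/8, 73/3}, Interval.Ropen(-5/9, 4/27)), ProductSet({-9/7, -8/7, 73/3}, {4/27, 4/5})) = Union(ProductSet({-9/7, -8/7, 73/3}, {4/27, 4/5}), ProductSet({-9/4, -9/7, 2/9, 9/8, 73/3}, Interval.Ropen(-5/9, 4/27)))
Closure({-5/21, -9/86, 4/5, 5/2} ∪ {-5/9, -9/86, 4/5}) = {-5/9, -5/21, -9/86, 4/5, 5/2}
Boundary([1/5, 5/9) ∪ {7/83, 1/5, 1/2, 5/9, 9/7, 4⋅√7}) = {7/83, 1/5, 5/9, 9/7, 4⋅√7}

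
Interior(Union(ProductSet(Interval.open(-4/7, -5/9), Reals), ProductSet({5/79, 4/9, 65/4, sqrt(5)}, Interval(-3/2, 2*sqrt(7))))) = ProductSet(Interval.open(-4/7, -5/9), Reals)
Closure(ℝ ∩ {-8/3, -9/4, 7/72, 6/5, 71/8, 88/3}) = {-8/3, -9/4, 7/72, 6/5, 71/8, 88/3}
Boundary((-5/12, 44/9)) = {-5/12, 44/9}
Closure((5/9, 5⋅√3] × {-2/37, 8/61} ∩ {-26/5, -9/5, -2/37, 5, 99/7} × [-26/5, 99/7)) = {5} × {-2/37, 8/61}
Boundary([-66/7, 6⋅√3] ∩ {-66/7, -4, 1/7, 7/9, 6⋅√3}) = {-66/7, -4, 1/7, 7/9, 6⋅√3}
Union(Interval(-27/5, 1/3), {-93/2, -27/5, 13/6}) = Union({-93/2, 13/6}, Interval(-27/5, 1/3))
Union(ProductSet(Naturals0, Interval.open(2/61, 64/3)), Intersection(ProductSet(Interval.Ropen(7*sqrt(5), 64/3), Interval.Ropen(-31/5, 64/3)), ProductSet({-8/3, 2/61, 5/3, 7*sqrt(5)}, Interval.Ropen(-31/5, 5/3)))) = Union(ProductSet({7*sqrt(5)}, Interval.Ropen(-31/5, 5/3)), ProductSet(Naturals0, Interval.open(2/61, 64/3)))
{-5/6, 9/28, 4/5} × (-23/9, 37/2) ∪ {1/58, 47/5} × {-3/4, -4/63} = ({1/58, 47/5} × {-3/4, -4/63}) ∪ ({-5/6, 9/28, 4/5} × (-23/9, 37/2))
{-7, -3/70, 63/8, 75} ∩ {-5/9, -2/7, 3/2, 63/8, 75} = {63/8, 75}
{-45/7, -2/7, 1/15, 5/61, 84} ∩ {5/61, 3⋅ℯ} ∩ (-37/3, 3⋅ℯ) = {5/61}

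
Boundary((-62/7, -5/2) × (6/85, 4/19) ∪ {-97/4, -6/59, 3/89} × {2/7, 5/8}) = ({-97/4, -6/59, 3/89} × {2/7, 5/8}) ∪ ({-62/7, -5/2} × [6/85, 4/19]) ∪ ([-62/7, -5/2] × {6/85, 4/19})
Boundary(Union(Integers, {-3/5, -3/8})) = Union({-3/5, -3/8}, Integers)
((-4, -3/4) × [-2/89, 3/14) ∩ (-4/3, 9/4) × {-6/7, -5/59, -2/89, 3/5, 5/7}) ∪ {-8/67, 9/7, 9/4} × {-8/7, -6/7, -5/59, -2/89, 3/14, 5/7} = ((-4/3, -3/4) × {-2/89}) ∪ ({-8/67, 9/7, 9/4} × {-8/7, -6/7, -5/59, -2/89, 3/14, 5/7})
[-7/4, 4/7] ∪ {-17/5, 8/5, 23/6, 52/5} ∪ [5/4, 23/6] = {-17/5, 52/5} ∪ [-7/4, 4/7] ∪ [5/4, 23/6]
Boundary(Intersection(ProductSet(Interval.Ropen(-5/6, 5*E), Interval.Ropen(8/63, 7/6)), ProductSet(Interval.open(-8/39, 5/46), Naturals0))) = ProductSet(Interval(-8/39, 5/46), Range(1, 2, 1))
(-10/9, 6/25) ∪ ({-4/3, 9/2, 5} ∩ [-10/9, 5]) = (-10/9, 6/25) ∪ {9/2, 5}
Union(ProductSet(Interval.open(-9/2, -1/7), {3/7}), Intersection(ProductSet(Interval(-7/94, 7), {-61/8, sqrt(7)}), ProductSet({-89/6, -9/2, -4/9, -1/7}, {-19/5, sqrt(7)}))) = ProductSet(Interval.open(-9/2, -1/7), {3/7})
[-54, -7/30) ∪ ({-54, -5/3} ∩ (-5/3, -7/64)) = [-54, -7/30)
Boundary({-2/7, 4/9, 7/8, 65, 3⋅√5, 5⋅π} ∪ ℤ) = ℤ ∪ {-2/7, 4/9, 7/8, 3⋅√5, 5⋅π}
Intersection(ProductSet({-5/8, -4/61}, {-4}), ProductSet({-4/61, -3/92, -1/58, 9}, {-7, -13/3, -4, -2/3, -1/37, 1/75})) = ProductSet({-4/61}, {-4})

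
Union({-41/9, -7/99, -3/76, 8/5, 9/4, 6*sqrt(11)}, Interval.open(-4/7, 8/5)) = Union({-41/9, 9/4, 6*sqrt(11)}, Interval.Lopen(-4/7, 8/5))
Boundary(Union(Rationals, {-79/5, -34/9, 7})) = Reals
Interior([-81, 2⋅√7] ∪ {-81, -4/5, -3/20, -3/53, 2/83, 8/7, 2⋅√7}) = (-81, 2⋅√7)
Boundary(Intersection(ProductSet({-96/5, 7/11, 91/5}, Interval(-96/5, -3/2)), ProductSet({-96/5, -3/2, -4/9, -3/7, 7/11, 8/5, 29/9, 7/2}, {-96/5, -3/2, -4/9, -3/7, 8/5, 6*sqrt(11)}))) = ProductSet({-96/5, 7/11}, {-96/5, -3/2})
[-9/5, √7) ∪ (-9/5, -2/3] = [-9/5, √7)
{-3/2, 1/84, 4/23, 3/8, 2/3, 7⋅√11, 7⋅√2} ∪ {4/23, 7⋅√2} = {-3/2, 1/84, 4/23, 3/8, 2/3, 7⋅√11, 7⋅√2}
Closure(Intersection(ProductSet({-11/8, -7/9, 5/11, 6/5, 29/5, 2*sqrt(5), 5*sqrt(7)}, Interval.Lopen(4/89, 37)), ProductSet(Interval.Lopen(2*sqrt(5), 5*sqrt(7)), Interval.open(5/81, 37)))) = ProductSet({29/5, 5*sqrt(7)}, Interval(5/81, 37))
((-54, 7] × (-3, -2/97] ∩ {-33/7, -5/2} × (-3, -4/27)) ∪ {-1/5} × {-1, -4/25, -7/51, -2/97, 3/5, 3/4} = ({-33/7, -5/2} × (-3, -4/27)) ∪ ({-1/5} × {-1, -4/25, -7/51, -2/97, 3/5, 3/4})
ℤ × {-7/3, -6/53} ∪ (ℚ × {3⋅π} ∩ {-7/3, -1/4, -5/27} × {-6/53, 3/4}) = ℤ × {-7/3, -6/53}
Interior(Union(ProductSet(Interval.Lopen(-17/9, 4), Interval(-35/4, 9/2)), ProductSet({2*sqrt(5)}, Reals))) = ProductSet(Interval.open(-17/9, 4), Interval.open(-35/4, 9/2))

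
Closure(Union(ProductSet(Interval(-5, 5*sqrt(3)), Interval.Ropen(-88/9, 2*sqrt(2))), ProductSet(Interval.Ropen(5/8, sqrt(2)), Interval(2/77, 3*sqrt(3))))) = Union(ProductSet({-5, 5*sqrt(3)}, Interval(-88/9, 2*sqrt(2))), ProductSet({5/8, sqrt(2)}, Interval(2*sqrt(2), 3*sqrt(3))), ProductSet(Interval(-5, 5*sqrt(3)), Interval.Ropen(-88/9, 2*sqrt(2))), ProductSet(Interval(5/8, sqrt(2)), {3*sqrt(3)}), ProductSet(Interval.Ropen(5/8, sqrt(2)), Interval(2/77, 3*sqrt(3))), ProductSet(Union(Interval(-5, 5/8), Interval(sqrt(2), 5*sqrt(3))), {-88/9, 2*sqrt(2)}))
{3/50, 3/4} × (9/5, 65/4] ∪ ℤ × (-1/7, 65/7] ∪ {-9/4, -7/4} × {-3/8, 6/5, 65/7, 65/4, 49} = (ℤ × (-1/7, 65/7]) ∪ ({3/50, 3/4} × (9/5, 65/4]) ∪ ({-9/4, -7/4} × {-3/8, 6/5, 65/7, 65/4, 49})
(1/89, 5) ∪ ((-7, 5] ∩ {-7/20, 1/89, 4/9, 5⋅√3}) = {-7/20} ∪ [1/89, 5)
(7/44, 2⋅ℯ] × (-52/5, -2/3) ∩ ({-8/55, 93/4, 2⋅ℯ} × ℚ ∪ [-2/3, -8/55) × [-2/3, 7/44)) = {2⋅ℯ} × (ℚ ∩ (-52/5, -2/3))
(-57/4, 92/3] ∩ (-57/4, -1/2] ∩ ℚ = ℚ ∩ (-57/4, -1/2]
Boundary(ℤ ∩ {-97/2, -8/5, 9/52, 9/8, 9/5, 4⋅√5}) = ∅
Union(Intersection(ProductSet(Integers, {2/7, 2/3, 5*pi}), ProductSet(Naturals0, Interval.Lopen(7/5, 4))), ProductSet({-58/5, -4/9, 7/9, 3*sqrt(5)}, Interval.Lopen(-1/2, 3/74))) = ProductSet({-58/5, -4/9, 7/9, 3*sqrt(5)}, Interval.Lopen(-1/2, 3/74))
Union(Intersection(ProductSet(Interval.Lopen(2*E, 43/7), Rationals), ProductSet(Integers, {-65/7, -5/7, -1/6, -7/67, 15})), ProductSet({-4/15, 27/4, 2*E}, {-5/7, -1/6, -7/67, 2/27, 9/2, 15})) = Union(ProductSet({-4/15, 27/4, 2*E}, {-5/7, -1/6, -7/67, 2/27, 9/2, 15}), ProductSet(Range(6, 7, 1), {-65/7, -5/7, -1/6, -7/67, 15}))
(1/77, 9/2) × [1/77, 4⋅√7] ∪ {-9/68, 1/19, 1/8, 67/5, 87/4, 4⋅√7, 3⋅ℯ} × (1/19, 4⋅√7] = ((1/77, 9/2) × [1/77, 4⋅√7]) ∪ ({-9/68, 1/19, 1/8, 67/5, 87/4, 4⋅√7, 3⋅ℯ} × (1/19, 4⋅√7])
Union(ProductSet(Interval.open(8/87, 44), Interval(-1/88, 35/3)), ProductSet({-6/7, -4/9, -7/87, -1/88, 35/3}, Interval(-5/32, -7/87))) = Union(ProductSet({-6/7, -4/9, -7/87, -1/88, 35/3}, Interval(-5/32, -7/87)), ProductSet(Interval.open(8/87, 44), Interval(-1/88, 35/3)))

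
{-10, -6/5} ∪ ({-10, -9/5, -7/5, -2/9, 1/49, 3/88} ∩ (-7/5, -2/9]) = {-10, -6/5, -2/9}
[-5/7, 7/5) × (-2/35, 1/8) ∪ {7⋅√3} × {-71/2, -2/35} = ({7⋅√3} × {-71/2, -2/35}) ∪ ([-5/7, 7/5) × (-2/35, 1/8))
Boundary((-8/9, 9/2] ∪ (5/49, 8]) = {-8/9, 8}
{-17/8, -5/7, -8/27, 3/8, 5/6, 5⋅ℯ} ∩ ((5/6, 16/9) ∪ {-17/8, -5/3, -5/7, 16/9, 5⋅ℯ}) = {-17/8, -5/7, 5⋅ℯ}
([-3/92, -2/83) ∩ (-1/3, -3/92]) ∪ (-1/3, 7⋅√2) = (-1/3, 7⋅√2)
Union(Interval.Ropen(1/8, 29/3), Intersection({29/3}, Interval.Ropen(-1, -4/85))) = Interval.Ropen(1/8, 29/3)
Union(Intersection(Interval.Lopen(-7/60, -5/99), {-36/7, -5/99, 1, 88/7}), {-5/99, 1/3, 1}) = {-5/99, 1/3, 1}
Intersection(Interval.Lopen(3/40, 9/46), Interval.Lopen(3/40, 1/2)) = Interval.Lopen(3/40, 9/46)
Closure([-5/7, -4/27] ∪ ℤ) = ℤ ∪ [-5/7, -4/27]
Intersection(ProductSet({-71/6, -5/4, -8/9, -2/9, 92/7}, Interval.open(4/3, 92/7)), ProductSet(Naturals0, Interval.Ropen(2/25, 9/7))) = EmptySet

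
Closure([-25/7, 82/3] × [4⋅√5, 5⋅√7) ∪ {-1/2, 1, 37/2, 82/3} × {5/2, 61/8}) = ({-1/2, 1, 37/2, 82/3} × {5/2, 61/8}) ∪ ([-25/7, 82/3] × [4⋅√5, 5⋅√7])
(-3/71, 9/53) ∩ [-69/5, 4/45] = (-3/71, 4/45]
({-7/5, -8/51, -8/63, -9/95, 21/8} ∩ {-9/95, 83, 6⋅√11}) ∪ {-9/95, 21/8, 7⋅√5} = {-9/95, 21/8, 7⋅√5}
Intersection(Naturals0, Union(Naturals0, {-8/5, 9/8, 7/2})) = Naturals0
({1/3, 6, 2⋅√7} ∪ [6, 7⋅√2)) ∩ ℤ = {6, 7, 8, 9}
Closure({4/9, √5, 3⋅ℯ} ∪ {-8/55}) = {-8/55, 4/9, √5, 3⋅ℯ}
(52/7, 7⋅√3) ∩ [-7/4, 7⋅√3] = (52/7, 7⋅√3)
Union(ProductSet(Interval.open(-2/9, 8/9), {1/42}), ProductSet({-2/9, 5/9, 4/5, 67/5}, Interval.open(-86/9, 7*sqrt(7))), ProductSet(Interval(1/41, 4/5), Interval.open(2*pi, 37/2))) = Union(ProductSet({-2/9, 5/9, 4/5, 67/5}, Interval.open(-86/9, 7*sqrt(7))), ProductSet(Interval.open(-2/9, 8/9), {1/42}), ProductSet(Interval(1/41, 4/5), Interval.open(2*pi, 37/2)))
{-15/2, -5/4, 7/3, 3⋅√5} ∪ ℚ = ℚ ∪ {3⋅√5}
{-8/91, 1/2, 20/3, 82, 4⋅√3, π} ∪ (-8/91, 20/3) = [-8/91, 20/3] ∪ {82, 4⋅√3}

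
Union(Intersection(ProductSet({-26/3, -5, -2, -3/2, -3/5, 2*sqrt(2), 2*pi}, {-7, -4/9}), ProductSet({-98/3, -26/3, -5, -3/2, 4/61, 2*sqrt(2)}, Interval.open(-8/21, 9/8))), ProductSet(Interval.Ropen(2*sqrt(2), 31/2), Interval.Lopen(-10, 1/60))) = ProductSet(Interval.Ropen(2*sqrt(2), 31/2), Interval.Lopen(-10, 1/60))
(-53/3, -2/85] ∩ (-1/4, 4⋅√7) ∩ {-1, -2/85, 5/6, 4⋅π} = {-2/85}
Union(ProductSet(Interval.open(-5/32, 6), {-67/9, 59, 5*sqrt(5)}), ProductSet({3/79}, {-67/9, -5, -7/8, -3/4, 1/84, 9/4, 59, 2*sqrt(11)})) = Union(ProductSet({3/79}, {-67/9, -5, -7/8, -3/4, 1/84, 9/4, 59, 2*sqrt(11)}), ProductSet(Interval.open(-5/32, 6), {-67/9, 59, 5*sqrt(5)}))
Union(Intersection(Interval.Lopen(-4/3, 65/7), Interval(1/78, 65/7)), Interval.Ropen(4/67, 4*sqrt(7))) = Interval.Ropen(1/78, 4*sqrt(7))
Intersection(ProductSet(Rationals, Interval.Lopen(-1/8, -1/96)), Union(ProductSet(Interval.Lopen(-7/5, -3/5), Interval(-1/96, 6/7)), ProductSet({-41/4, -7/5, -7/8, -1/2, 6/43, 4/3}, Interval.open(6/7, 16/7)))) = ProductSet(Intersection(Interval.Lopen(-7/5, -3/5), Rationals), {-1/96})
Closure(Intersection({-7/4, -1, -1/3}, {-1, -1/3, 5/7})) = {-1, -1/3}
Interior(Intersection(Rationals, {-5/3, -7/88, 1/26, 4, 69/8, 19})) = EmptySet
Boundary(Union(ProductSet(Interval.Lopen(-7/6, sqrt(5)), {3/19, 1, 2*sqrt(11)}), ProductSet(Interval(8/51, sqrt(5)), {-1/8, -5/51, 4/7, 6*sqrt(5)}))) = Union(ProductSet(Interval(-7/6, sqrt(5)), {3/19, 1, 2*sqrt(11)}), ProductSet(Interval(8/51, sqrt(5)), {-1/8, -5/51, 4/7, 6*sqrt(5)}))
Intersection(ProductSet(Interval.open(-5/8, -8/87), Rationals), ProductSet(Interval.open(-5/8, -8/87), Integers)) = ProductSet(Interval.open(-5/8, -8/87), Integers)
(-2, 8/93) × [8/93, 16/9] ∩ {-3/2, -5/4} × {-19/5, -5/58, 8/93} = {-3/2, -5/4} × {8/93}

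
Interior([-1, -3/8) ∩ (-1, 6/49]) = (-1, -3/8)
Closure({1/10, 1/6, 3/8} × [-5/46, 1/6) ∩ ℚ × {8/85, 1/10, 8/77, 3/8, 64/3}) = {1/10, 1/6, 3/8} × {8/85, 1/10, 8/77}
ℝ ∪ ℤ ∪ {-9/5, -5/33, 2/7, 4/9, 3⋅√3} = ℝ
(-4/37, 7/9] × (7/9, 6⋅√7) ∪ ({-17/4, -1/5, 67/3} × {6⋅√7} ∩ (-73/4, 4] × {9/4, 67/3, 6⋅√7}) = ({-17/4, -1/5} × {6⋅√7}) ∪ ((-4/37, 7/9] × (7/9, 6⋅√7))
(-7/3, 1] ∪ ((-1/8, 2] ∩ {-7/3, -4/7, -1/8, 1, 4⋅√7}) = (-7/3, 1]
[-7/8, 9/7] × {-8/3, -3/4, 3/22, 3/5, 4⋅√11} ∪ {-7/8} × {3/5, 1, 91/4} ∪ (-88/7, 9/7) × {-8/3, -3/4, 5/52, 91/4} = ({-7/8} × {3/5, 1, 91/4}) ∪ ((-88/7, 9/7) × {-8/3, -3/4, 5/52, 91/4}) ∪ ([-7/8, 9/7] × {-8/3, -3/4, 3/22, 3/5, 4⋅√11})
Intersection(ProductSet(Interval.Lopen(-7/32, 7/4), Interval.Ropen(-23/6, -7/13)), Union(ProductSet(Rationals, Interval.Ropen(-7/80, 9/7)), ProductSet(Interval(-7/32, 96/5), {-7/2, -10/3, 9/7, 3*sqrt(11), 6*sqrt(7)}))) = ProductSet(Interval.Lopen(-7/32, 7/4), {-7/2, -10/3})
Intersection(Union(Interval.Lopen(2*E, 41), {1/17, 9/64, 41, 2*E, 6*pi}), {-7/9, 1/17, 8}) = {1/17, 8}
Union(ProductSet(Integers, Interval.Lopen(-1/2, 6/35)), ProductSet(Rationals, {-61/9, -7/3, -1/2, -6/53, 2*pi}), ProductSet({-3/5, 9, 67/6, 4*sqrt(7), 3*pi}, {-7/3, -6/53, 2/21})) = Union(ProductSet({-3/5, 9, 67/6, 4*sqrt(7), 3*pi}, {-7/3, -6/53, 2/21}), ProductSet(Integers, Interval.Lopen(-1/2, 6/35)), ProductSet(Rationals, {-61/9, -7/3, -1/2, -6/53, 2*pi}))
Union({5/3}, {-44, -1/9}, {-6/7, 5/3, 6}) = {-44, -6/7, -1/9, 5/3, 6}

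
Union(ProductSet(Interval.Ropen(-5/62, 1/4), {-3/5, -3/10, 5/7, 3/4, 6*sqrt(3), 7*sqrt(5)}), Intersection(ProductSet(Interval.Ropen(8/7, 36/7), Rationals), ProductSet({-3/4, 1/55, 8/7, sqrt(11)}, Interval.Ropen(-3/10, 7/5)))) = Union(ProductSet({8/7, sqrt(11)}, Intersection(Interval.Ropen(-3/10, 7/5), Rationals)), ProductSet(Interval.Ropen(-5/62, 1/4), {-3/5, -3/10, 5/7, 3/4, 6*sqrt(3), 7*sqrt(5)}))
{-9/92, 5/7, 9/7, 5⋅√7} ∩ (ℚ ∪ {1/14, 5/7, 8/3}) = {-9/92, 5/7, 9/7}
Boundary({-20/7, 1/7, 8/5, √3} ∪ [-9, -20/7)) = {-9, -20/7, 1/7, 8/5, √3}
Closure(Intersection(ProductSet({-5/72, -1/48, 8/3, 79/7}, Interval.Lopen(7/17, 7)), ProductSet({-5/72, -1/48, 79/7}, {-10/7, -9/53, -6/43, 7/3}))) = ProductSet({-5/72, -1/48, 79/7}, {7/3})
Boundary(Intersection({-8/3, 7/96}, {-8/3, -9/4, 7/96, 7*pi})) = {-8/3, 7/96}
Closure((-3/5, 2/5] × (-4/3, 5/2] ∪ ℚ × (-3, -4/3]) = (ℚ × (-3, -4/3]) ∪ ({-3/5, 2/5} × [-4/3, 5/2]) ∪ ([-3/5, 2/5] × {-4/3, 5/2}) ∪ ((-3/5, 2/5] × (-4/3, 5/2]) ∪ ((-∞, ∞) × [-3, -4/3])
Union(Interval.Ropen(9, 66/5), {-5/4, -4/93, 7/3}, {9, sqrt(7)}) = Union({-5/4, -4/93, 7/3, sqrt(7)}, Interval.Ropen(9, 66/5))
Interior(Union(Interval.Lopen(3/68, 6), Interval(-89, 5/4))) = Interval.open(-89, 6)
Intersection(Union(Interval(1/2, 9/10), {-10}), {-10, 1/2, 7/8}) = {-10, 1/2, 7/8}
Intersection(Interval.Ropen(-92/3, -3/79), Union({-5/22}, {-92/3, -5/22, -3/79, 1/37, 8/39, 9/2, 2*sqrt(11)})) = {-92/3, -5/22}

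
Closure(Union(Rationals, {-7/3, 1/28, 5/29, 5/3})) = Reals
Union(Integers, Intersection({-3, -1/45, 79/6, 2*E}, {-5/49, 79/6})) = Union({79/6}, Integers)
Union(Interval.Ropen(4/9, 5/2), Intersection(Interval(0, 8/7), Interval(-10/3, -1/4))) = Interval.Ropen(4/9, 5/2)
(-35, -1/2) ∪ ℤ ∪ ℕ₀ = ℤ ∪ [-35, -1/2)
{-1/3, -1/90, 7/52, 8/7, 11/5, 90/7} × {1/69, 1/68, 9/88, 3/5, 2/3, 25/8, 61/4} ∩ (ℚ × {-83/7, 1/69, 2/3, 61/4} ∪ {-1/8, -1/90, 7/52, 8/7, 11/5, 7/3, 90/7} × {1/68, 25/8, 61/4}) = ({-1/90, 7/52, 8/7, 11/5, 90/7} × {1/68, 25/8, 61/4}) ∪ ({-1/3, -1/90, 7/52, 8/7, 11/5, 90/7} × {1/69, 2/3, 61/4})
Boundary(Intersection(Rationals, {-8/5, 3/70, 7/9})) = {-8/5, 3/70, 7/9}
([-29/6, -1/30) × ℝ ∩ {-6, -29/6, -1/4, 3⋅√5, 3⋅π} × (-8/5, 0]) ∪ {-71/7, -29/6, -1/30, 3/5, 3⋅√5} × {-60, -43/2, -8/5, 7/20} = ({-29/6, -1/4} × (-8/5, 0]) ∪ ({-71/7, -29/6, -1/30, 3/5, 3⋅√5} × {-60, -43/2, -8/5, 7/20})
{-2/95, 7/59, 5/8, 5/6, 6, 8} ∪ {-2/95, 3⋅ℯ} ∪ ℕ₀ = {-2/95, 7/59, 5/8, 5/6, 3⋅ℯ} ∪ ℕ₀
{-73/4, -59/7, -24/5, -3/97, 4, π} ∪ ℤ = ℤ ∪ {-73/4, -59/7, -24/5, -3/97, π}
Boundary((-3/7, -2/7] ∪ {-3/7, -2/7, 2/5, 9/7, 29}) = {-3/7, -2/7, 2/5, 9/7, 29}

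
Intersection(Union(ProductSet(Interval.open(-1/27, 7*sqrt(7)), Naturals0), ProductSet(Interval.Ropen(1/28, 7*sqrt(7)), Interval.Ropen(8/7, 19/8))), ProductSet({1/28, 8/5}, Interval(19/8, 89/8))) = ProductSet({1/28, 8/5}, Range(3, 12, 1))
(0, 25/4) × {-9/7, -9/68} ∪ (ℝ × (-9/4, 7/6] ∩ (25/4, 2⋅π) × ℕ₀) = ((0, 25/4) × {-9/7, -9/68}) ∪ ((25/4, 2⋅π) × {0, 1})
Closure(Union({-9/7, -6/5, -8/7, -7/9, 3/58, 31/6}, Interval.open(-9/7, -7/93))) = Union({3/58, 31/6}, Interval(-9/7, -7/93))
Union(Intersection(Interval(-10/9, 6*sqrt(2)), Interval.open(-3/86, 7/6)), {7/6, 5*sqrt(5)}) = Union({5*sqrt(5)}, Interval.Lopen(-3/86, 7/6))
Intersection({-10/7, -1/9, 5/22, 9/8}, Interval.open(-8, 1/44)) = {-10/7, -1/9}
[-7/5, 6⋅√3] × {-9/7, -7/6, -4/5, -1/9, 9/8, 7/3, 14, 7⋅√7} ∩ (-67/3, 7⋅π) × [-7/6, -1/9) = [-7/5, 6⋅√3] × {-7/6, -4/5}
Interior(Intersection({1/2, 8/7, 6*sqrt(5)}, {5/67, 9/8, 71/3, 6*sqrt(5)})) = EmptySet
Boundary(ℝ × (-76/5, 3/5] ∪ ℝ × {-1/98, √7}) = ℝ × {-76/5, 3/5, √7}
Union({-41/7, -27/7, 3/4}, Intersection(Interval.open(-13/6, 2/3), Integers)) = Union({-41/7, -27/7, 3/4}, Range(-2, 1, 1))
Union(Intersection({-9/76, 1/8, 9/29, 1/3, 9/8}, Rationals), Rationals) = Rationals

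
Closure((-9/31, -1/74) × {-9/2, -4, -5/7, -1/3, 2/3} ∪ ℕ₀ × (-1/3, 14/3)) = (ℕ₀ × [-1/3, 14/3]) ∪ ([-9/31, -1/74] × {-9/2, -4, -5/7, -1/3, 2/3})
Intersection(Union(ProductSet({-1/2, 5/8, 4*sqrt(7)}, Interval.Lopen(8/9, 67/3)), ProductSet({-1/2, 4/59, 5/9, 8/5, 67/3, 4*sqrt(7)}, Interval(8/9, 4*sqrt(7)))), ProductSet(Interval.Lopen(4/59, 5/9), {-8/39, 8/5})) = ProductSet({5/9}, {8/5})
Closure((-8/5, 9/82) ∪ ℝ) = (-∞, ∞)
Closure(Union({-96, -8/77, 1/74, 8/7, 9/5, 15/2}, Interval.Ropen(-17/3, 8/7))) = Union({-96, 9/5, 15/2}, Interval(-17/3, 8/7))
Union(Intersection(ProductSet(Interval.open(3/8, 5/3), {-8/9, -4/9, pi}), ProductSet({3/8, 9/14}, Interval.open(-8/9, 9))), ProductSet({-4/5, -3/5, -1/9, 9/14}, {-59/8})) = Union(ProductSet({9/14}, {-4/9, pi}), ProductSet({-4/5, -3/5, -1/9, 9/14}, {-59/8}))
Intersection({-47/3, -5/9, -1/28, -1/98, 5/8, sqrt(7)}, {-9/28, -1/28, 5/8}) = {-1/28, 5/8}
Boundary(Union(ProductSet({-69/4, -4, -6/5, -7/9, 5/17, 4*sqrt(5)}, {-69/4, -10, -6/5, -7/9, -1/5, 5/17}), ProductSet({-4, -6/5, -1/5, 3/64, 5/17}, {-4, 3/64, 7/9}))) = Union(ProductSet({-4, -6/5, -1/5, 3/64, 5/17}, {-4, 3/64, 7/9}), ProductSet({-69/4, -4, -6/5, -7/9, 5/17, 4*sqrt(5)}, {-69/4, -10, -6/5, -7/9, -1/5, 5/17}))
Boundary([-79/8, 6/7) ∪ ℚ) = (-∞, -79/8] ∪ [6/7, ∞)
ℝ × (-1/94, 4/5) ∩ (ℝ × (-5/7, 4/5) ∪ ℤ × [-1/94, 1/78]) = ℝ × (-1/94, 4/5)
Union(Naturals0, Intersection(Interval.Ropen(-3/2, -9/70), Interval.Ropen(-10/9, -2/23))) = Union(Interval.Ropen(-10/9, -9/70), Naturals0)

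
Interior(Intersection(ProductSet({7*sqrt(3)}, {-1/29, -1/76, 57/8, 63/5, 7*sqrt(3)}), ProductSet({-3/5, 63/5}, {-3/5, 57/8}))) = EmptySet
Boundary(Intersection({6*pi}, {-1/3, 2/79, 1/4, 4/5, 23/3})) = EmptySet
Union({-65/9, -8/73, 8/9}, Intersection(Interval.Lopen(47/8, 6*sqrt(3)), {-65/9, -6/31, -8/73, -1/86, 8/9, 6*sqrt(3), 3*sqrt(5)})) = {-65/9, -8/73, 8/9, 6*sqrt(3), 3*sqrt(5)}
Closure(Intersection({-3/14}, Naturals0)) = EmptySet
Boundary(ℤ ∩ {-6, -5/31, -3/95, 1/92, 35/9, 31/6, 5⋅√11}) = {-6}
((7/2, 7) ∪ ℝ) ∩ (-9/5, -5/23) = (-9/5, -5/23)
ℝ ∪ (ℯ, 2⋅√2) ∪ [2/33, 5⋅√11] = (-∞, ∞)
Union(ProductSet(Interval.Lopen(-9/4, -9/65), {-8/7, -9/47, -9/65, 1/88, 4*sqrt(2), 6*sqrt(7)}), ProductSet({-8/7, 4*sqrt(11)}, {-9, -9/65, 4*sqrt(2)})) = Union(ProductSet({-8/7, 4*sqrt(11)}, {-9, -9/65, 4*sqrt(2)}), ProductSet(Interval.Lopen(-9/4, -9/65), {-8/7, -9/47, -9/65, 1/88, 4*sqrt(2), 6*sqrt(7)}))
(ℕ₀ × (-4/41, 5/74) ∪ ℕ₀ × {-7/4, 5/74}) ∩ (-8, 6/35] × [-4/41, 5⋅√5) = {0} × (-4/41, 5/74]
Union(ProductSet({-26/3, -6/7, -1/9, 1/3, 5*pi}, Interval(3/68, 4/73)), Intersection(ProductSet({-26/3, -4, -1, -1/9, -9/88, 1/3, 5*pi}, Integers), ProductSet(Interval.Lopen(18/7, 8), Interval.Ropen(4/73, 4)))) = ProductSet({-26/3, -6/7, -1/9, 1/3, 5*pi}, Interval(3/68, 4/73))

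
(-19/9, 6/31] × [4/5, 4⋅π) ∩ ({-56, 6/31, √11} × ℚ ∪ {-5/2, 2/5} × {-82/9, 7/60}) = {6/31} × (ℚ ∩ [4/5, 4⋅π))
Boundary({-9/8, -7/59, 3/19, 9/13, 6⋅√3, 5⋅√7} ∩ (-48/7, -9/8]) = {-9/8}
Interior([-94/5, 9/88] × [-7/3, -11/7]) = (-94/5, 9/88) × (-7/3, -11/7)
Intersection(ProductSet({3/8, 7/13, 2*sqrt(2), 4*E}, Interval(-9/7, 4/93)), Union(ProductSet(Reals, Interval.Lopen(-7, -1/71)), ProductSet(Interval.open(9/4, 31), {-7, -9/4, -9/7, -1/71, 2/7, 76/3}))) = ProductSet({3/8, 7/13, 2*sqrt(2), 4*E}, Interval(-9/7, -1/71))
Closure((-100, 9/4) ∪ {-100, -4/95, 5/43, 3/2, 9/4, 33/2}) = [-100, 9/4] ∪ {33/2}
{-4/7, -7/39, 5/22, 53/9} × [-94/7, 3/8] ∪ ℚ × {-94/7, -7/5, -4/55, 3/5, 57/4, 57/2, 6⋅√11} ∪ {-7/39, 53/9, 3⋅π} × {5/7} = ({-7/39, 53/9, 3⋅π} × {5/7}) ∪ ({-4/7, -7/39, 5/22, 53/9} × [-94/7, 3/8]) ∪ (ℚ × {-94/7, -7/5, -4/55, 3/5, 57/4, 57/2, 6⋅√11})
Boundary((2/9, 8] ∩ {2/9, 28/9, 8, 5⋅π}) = {28/9, 8}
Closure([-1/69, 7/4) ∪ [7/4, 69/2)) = [-1/69, 69/2]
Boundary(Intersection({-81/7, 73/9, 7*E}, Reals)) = {-81/7, 73/9, 7*E}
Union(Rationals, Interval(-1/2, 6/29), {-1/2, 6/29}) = Union(Interval(-1/2, 6/29), Rationals)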